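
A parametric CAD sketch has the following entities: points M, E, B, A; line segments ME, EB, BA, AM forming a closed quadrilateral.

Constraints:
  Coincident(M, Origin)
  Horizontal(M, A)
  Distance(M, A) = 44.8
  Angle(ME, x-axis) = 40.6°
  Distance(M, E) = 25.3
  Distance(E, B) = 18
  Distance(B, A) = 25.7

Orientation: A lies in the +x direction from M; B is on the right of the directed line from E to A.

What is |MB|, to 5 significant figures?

19.207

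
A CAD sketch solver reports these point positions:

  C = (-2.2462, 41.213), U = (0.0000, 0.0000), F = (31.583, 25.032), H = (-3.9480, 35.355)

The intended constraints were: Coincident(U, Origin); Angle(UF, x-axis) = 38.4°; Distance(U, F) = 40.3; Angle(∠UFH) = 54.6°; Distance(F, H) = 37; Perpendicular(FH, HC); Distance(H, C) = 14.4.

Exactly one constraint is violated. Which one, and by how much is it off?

Distance(H, C) = 14.4 — off by 8.30.

U = (0.00, 0.00) ✓; UF at 38.40° ✓; |UF| = 40.30 ✓; ∠UFH = 54.60° ✓; |FH| = 37.00 ✓; ∠(FH, HC) = 90.00° ✓; |HC| = 6.100 ✗.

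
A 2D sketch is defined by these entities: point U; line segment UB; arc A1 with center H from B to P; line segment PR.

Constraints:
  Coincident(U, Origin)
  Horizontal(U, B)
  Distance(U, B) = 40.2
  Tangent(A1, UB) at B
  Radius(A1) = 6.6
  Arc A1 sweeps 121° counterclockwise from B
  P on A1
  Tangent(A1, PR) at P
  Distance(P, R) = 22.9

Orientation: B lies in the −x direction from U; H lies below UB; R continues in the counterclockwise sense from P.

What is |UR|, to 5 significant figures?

45.146

U is at the origin; U and B share the same y with |UB| = 40.2 and B on the −x side, so B = (-40.200, 0.0000). The tangent condition forces HB to be normal to UB, so H = B + (0, -6.6) = (-40.200, -6.6000). On A1, B sits at bearing 90° from H; a 121° counterclockwise sweep puts P at bearing 211°, so P = H + 6.6·(cos 211°, sin 211°) = (-45.857, -9.9993). A1 meets PR tangentially, so HP is at right angles to PR, so PR runs along (−sin 211°, cos 211°); with |PR| = 22.9, R = (-34.063, -29.628). Then |UR| = |R − U| = 45.146.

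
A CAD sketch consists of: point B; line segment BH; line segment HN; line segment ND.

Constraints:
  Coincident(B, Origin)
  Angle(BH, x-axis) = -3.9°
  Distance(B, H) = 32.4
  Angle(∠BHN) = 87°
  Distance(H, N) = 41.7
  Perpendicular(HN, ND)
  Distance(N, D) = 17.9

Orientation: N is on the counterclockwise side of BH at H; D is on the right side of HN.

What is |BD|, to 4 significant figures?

64.23

B is at the origin; BH runs at -3.9° with length 32.4, so H = 32.4·(cos -3.9°, sin -3.9°) = (32.32, -2.204). ∠BHN = 87.0°, so HN runs at -3.9° + (180° − 87.0°) = 89.10° from the x-axis; with |HN| = 41.7, N = H + 41.7·(cos 89.10°, sin 89.10°) = (32.98, 39.49). HN is perpendicular to ND; with |ND| = 17.9 on the right of HN, D = N + 17.9·(0.9999, -0.01571) = (50.88, 39.21). Then |BD| = |D − B| = 64.23.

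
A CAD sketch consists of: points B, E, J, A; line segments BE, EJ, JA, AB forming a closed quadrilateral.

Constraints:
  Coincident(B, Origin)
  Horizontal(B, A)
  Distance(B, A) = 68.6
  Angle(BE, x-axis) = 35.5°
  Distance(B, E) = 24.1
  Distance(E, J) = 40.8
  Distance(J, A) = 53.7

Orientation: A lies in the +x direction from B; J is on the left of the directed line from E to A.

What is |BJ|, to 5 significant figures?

64.050

B is at the origin; BA is horizontal with |BA| = 68.6 and A in +x, so A = (68.6, 0). BE runs at 35.5° with |BE| = 24.1, so E = (19.620, 13.995). J is determined by |EJ| = 40.8 and |JA| = 53.7 together: it lies at the intersection of circle(E, 40.8) and circle(A, 53.7). With |EA| = 50.940, the foot of the radical line on EA is 13.504 from E and the perpendicular offset is √(40.8² − 13.504²) = 38.500. Taking the left-of-EA solution: J = (43.182, 47.304).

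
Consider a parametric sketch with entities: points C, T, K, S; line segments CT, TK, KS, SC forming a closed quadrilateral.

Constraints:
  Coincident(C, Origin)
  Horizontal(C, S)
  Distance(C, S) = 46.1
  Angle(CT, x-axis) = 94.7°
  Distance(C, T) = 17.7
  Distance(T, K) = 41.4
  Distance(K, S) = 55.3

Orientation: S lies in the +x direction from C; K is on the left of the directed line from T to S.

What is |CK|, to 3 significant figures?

55.8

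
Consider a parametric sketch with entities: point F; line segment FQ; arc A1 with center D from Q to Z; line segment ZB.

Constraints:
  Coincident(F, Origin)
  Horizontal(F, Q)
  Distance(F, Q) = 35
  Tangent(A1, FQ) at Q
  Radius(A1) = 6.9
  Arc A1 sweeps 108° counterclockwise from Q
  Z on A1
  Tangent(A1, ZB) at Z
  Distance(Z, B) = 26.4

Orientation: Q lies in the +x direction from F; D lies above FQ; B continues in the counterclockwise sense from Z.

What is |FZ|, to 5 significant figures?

42.532

F is at the origin; F and Q share the same y with |FQ| = 35.0 and Q on the +x side, so Q = (35.000, 0.0000). The tangent condition forces DQ to be normal to FQ, so D = Q + (0, 6.9) = (35.000, 6.9000). On A1, Q sits at bearing -90° from D; a 108° counterclockwise sweep puts Z at bearing 18°, so Z = D + 6.9·(cos 18°, sin 18°) = (41.562, 9.0322). Then |FZ| = |Z − F| = 42.532.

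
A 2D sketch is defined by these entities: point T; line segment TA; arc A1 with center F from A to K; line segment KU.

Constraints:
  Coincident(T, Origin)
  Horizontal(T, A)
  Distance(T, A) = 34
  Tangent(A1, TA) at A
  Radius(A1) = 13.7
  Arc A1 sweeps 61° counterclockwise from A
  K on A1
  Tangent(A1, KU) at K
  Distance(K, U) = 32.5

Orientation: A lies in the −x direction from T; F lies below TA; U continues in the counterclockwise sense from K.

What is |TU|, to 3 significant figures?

71.2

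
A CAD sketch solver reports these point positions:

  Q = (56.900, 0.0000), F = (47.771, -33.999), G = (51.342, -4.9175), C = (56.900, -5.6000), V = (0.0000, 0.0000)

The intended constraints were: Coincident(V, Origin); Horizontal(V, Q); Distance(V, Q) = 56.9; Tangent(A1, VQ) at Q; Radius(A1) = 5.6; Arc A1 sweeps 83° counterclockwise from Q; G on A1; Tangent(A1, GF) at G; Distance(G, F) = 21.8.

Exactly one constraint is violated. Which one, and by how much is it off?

Distance(G, F) = 21.8 — off by 7.50.

V = (0.00, 0.00) ✓; V.y = 0.00, Q.y = 0.00 ✓; |VQ| = 56.90 ✓; ∠(CQ, QV) = 90.00° ✓; |CQ| = 5.600 ✓; bearing(C→G) − bearing(C→Q) = 83.00° ✓; |CG| = 5.600 ✓; ∠(CG, GF) = 90.00° ✓; |GF| = 29.30 ✗.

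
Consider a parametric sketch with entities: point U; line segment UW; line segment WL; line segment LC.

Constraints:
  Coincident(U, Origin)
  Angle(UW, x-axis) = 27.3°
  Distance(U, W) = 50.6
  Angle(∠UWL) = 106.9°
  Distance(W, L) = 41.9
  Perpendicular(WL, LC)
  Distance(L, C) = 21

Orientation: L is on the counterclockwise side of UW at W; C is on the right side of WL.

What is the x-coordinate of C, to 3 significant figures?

58.1

U is at the origin; UW runs at 27.3° with length 50.6, so W = 50.6·(cos 27.3°, sin 27.3°) = (45.0, 23.2). ∠UWL = 106.9°, so WL runs at 27.3° + (180° − 106.9°) = 100° from the x-axis; with |WL| = 41.9, L = W + 41.9·(cos 100°, sin 100°) = (37.4, 64.4). WL ⟂ LC; with |LC| = 21.0 on the right of WL, C = L + 21.0·(0.984, 0.181) = (58.1, 68.2). So C.x = 58.1.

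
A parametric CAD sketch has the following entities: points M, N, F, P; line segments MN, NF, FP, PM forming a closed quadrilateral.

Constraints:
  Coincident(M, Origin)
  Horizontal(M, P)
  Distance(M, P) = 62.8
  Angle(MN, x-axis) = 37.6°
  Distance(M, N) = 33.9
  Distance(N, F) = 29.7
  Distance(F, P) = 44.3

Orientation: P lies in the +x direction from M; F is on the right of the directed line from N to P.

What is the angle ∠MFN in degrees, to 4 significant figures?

82.24°

M is at the origin; MP is horizontal with |MP| = 62.8 and P in +x, so P = (62.8, 0). MN runs at 37.6° with |MN| = 33.9, so N = (26.86, 20.68). F is determined by |NF| = 29.7 and |FP| = 44.3 together: it lies at the intersection of circle(N, 29.7) and circle(P, 44.3). With |NP| = 41.47, the foot of the radical line on NP is 7.707 from N and the perpendicular offset is √(29.7² − 7.707²) = 28.68. Taking the right-of-NP solution: F = (19.23, -8.020).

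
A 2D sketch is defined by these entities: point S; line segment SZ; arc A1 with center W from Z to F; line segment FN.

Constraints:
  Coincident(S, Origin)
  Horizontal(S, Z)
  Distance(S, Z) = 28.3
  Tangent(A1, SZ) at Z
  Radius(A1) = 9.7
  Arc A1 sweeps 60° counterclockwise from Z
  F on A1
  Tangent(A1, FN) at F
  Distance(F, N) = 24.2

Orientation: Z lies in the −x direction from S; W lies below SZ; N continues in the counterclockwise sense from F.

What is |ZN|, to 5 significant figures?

32.959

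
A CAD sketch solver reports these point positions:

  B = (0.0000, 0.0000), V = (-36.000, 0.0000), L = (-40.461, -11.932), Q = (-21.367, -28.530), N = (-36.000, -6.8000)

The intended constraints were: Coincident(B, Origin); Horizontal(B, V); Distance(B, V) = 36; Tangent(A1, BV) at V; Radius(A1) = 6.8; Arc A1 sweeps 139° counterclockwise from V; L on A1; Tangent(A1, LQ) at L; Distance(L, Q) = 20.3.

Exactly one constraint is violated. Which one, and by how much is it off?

Distance(L, Q) = 20.3 — off by 5.00.

B = (0.00, 0.00) ✓; B.y = 0.00, V.y = 0.00 ✓; |BV| = 36.00 ✓; ∠(NV, VB) = 90.00° ✓; |NV| = 6.800 ✓; bearing(N→L) − bearing(N→V) = 139.0° ✓; |NL| = 6.800 ✓; ∠(NL, LQ) = 90.00° ✓; |LQ| = 25.30 ✗.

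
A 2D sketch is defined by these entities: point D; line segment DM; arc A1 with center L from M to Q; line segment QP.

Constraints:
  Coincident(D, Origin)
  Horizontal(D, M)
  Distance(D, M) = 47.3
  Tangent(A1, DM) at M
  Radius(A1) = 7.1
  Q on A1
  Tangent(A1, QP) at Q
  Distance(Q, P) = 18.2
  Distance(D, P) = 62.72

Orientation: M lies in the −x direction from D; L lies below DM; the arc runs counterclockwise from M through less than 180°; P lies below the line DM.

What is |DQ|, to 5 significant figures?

54.507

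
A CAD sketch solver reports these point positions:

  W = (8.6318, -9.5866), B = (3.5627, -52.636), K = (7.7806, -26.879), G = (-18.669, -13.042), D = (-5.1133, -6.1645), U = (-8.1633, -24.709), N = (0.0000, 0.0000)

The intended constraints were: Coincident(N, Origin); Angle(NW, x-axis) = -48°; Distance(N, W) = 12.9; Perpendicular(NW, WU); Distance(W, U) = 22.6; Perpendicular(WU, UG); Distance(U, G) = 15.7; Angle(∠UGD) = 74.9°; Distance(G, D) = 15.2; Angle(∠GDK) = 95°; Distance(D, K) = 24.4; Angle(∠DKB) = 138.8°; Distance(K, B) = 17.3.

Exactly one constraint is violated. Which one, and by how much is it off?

Distance(K, B) = 17.3 — off by 8.80.

N = (0.00, 0.00) ✓; NW at -48.00° ✓; |NW| = 12.90 ✓; ∠(NW, WU) = 90.00° ✓; |WU| = 22.60 ✓; ∠(WU, UG) = 90.00° ✓; |UG| = 15.70 ✓; ∠UGD = 74.90° ✓; |GD| = 15.20 ✓; ∠GDK = 95.00° ✓; |DK| = 24.40 ✓; ∠DKB = 138.8° ✓; |KB| = 26.10 ✗.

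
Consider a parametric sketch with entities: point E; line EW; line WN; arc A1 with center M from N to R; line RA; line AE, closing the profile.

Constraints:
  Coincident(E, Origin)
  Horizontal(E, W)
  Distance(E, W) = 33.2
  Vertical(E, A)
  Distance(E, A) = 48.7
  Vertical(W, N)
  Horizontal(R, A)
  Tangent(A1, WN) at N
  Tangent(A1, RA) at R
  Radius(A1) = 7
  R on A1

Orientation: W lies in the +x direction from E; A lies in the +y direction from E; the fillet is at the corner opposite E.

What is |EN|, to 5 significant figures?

53.302

E is at the origin; EW is horizontal with |EW| = 33.2 and W on the +x side, so W = (33.200, 0.0000). E and A share the same x with |EA| = 48.7 and A on the +y side, so A = (0.0000, 48.700). The virtual corner opposite E is at (33.200, 48.700). Tangency of A1 to WN means the radius MN is perpendicular to WN and A1 meets RA tangentially, so MR is at right angles to RA, with radius 7.0, so the center M sits 7.0 in from both sides at M = (26.200, 41.700). That places the tangent points at N = (33.200, 41.700) on WN and R = (26.200, 48.700) on RA. Then |EN| = |N − E| = 53.302.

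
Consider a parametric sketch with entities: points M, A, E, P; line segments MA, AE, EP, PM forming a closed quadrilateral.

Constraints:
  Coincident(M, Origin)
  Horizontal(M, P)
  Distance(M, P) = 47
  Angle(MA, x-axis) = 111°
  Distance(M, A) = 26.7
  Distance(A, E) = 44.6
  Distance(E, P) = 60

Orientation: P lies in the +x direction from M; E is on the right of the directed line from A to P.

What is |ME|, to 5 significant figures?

21.927

Checks: |AE| = 44.60 ✓; |EP| = 60.00 ✓.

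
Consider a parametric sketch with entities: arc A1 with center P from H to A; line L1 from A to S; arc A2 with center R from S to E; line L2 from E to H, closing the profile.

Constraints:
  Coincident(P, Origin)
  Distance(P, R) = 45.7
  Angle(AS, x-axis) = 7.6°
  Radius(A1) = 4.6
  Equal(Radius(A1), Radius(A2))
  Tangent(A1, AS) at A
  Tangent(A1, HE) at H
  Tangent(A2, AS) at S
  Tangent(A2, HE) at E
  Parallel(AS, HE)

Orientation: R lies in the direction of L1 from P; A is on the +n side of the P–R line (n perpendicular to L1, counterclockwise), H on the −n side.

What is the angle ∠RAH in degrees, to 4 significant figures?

84.25°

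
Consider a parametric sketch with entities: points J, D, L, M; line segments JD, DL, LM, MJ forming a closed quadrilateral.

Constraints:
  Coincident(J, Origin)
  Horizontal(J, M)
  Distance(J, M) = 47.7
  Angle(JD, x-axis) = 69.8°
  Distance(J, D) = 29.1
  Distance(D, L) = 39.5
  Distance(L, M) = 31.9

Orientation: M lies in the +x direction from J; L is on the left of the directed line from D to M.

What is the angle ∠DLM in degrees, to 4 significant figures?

80.54°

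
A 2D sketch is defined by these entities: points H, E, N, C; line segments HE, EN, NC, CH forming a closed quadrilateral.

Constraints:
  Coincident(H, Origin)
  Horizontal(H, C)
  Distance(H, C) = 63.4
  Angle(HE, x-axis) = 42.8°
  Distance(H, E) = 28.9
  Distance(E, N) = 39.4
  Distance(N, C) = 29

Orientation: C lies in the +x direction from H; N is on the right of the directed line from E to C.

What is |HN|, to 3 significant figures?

41.9

Checks: |EN| = 39.40 ✓; |NC| = 29.00 ✓.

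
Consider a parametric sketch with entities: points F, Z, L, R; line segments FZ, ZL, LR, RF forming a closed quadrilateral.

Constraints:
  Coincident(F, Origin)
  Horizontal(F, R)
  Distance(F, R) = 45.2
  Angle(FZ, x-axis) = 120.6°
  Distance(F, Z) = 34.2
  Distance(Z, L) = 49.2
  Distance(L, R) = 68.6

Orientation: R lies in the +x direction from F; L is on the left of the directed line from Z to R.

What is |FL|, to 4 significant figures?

65.79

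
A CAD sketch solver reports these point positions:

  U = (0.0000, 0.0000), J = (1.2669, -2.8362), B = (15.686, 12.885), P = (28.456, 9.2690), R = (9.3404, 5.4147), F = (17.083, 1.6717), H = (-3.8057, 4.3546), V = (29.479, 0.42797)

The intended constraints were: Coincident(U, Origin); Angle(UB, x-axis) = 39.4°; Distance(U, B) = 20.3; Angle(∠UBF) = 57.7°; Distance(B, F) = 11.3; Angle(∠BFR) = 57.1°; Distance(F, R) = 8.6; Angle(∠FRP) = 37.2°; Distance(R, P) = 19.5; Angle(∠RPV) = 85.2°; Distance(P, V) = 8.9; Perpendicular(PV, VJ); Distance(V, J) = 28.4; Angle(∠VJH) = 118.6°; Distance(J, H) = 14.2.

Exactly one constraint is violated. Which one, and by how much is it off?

Distance(J, H) = 14.2 — off by 5.40.

U = (0.00, 0.00) ✓; UB at 39.40° ✓; |UB| = 20.30 ✓; ∠UBF = 57.70° ✓; |BF| = 11.30 ✓; ∠BFR = 57.10° ✓; |FR| = 8.600 ✓; ∠FRP = 37.20° ✓; |RP| = 19.50 ✓; ∠RPV = 85.20° ✓; |PV| = 8.900 ✓; ∠(PV, VJ) = 90.00° ✓; |VJ| = 28.40 ✓; ∠VJH = 118.6° ✓; |JH| = 8.800 ✗.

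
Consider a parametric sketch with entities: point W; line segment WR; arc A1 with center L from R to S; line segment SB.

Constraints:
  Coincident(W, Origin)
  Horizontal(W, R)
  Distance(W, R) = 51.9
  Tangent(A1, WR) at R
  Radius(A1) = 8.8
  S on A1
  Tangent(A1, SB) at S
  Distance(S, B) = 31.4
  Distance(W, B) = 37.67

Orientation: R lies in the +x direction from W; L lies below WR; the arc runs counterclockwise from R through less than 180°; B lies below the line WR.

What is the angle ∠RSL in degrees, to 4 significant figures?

64.34°

W is at the origin; WR is horizontal with |WR| = 51.9 and R on the +x side, so R = (51.90, 0.000). Since A1 is tangent to WR there, LR ⟂ WR, so L = R + (0, -8.8) = (51.90, -8.800). Since LS ⟂ SB (tangency), |LB| = √(8.8² + 31.4²) = 32.61 regardless of where S sits on A1. So B lies on both circle(W, 37.67) and circle(L, 32.61); the below-WR intersection is B = (25.41, -27.81). S is the foot of the tangent from B: S = (45.03, -3.300).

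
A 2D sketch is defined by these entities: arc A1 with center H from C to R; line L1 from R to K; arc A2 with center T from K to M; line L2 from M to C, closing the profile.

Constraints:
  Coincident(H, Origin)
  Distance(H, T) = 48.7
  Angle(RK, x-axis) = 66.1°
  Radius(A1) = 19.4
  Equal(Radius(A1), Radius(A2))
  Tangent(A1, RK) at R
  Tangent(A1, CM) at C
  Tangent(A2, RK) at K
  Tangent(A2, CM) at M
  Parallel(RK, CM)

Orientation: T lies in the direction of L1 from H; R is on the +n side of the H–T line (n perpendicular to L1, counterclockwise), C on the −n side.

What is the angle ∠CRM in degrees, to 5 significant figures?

51.455°

Tangency of A1 to both parallel lines with radius 19.4 puts R and C at H ± 19.4·n: R = (-17.737, 7.8597), C = (17.737, -7.8597). Equal radii place K and M the same way about T: K = T + 19.4·n = (1.9939, 52.384), M = T − 19.4·n = (37.467, 36.664). Then cos ∠CRM = RC·RM / (|RC||RM|), giving 51.455°.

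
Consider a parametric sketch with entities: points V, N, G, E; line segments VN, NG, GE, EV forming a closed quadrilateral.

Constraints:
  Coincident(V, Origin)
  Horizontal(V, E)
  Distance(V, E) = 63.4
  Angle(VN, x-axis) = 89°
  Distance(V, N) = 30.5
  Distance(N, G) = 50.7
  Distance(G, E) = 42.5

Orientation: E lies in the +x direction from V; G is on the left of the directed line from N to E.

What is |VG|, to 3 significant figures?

64.5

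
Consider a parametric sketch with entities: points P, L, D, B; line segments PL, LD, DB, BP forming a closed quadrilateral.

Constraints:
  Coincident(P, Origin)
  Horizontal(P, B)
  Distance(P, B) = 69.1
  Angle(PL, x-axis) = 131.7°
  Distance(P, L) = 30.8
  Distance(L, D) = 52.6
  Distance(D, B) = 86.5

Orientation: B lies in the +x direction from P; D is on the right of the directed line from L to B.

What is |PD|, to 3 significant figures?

31.5

Checks: |PB| = 69.10 ✓; |PL| = 30.80 ✓; |LD| = 52.60 ✓; |DB| = 86.50 ✓.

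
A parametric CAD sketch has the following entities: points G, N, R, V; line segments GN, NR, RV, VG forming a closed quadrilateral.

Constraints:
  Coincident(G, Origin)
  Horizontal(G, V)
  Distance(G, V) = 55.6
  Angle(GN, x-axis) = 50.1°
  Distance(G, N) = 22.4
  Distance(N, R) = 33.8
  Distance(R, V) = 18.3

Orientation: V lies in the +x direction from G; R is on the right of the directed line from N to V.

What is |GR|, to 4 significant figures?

39.03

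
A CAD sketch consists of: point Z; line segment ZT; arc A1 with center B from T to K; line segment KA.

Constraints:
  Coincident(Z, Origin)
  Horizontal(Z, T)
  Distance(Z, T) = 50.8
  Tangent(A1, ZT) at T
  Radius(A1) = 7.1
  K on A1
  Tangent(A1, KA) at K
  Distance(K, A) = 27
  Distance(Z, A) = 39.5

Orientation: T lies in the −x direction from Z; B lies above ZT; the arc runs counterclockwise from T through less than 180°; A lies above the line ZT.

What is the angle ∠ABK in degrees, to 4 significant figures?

75.27°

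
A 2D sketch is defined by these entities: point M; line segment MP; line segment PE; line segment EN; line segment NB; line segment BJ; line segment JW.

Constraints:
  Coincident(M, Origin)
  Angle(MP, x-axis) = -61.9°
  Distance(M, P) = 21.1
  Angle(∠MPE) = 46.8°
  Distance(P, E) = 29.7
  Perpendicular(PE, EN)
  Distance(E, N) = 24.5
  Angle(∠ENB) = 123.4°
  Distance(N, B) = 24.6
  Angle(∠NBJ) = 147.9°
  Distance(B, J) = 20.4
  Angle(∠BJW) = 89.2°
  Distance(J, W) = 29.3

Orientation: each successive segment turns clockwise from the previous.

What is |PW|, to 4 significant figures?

14.72

M is at the origin; MP runs at -61.9° with length 21.1, so P = (9.938, -18.61). ∠MPE = 46.8° gives PE at 164.9° from the x-axis; with |PE| = 29.7, E = (-18.74, -10.88). PE ⟂ EN, so EN runs at 74.90°; with |EN| = 24.5, N = (-12.35, 12.78). ∠ENB = 123.4° gives NB at 18.30° from the x-axis; with |NB| = 24.6, B = (11.00, 20.50). ∠NBJ = 147.9° gives BJ at -13.80° from the x-axis; with |BJ| = 20.4, J = (30.81, 15.64). ∠BJW = 89.2° gives JW at -104.6° from the x-axis; with |JW| = 29.3, W = (23.43, -12.72). Then |PW| = |W − P| = 14.72.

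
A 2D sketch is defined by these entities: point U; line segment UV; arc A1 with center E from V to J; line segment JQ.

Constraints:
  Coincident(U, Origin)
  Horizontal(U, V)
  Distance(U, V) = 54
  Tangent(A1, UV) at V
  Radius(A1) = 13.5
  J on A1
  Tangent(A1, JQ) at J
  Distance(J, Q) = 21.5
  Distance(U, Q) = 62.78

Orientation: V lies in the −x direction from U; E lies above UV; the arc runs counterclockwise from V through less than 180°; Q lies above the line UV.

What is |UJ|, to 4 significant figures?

45.46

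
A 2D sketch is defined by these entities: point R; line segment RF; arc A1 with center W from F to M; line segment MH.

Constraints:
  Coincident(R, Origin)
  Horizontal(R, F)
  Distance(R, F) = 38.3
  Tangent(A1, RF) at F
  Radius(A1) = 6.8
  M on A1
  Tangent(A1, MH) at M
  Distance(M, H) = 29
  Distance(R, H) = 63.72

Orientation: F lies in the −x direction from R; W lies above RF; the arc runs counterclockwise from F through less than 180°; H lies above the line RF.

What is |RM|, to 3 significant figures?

35.9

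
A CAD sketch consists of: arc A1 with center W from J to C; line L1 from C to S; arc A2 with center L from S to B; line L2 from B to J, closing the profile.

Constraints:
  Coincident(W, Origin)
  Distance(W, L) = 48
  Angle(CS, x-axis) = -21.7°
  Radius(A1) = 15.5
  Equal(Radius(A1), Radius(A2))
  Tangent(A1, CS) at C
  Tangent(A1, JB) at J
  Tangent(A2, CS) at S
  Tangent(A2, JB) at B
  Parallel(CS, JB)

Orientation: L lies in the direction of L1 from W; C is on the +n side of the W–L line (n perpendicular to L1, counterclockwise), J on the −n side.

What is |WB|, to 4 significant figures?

50.44

The slot axis is L1's direction at -21.7°, so u = (cos -21.7°, sin -21.7°) = (0.9291, -0.3697) and n = (−sin -21.7°, cos -21.7°) = (0.3697, 0.9291). W is at the origin and L lies 48.0 along u from W, so L = 48.0·u = (44.60, -17.75). Tangency of A1 to both parallel lines with radius 15.5 puts C and J at W ± 15.5·n: C = (5.731, 14.40), J = (-5.731, -14.40). Equal radii place S and B the same way about L: S = L + 15.5·n = (50.33, -3.346), B = L − 15.5·n = (38.87, -32.15). Then |WB| = |B − W| = 50.44.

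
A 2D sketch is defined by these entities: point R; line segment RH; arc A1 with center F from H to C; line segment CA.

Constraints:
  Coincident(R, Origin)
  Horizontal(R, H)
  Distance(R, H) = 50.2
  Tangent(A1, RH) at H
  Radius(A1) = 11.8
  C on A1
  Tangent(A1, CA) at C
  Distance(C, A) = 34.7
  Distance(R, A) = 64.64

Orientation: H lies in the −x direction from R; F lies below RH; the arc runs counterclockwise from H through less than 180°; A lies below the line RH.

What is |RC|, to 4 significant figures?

62.99

R is at the origin; RH is horizontal with |RH| = 50.2 and H on the −x side, so H = (-50.20, 0.000). Since A1 is tangent to RH there, FH ⟂ RH, so F = H + (0, -11.8) = (-50.20, -11.80). Since FC ⟂ CA (tangency), |FA| = √(11.8² + 34.7²) = 36.65 regardless of where C sits on A1. So A lies on both circle(R, 64.64) and circle(F, 36.65); the below-RH intersection is A = (-43.48, -47.83). C is the foot of the tangent from A: C = (-60.49, -17.58).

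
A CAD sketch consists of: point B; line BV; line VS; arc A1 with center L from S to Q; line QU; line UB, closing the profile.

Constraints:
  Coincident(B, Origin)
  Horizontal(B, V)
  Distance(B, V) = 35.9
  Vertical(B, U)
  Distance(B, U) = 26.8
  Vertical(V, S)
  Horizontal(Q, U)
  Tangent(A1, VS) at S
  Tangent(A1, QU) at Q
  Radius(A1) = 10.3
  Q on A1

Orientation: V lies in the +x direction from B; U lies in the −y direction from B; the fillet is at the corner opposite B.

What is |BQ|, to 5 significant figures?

37.062

B is at the origin; BV is horizontal with |BV| = 35.9 and V on the +x side, so V = (35.900, 0.0000). B and U share the same x with |BU| = 26.8 and U on the −y side, so U = (0.0000, -26.800). The virtual corner opposite B is at (35.900, -26.800). Tangency of A1 to VS means the radius LS is perpendicular to VS and since A1 is tangent to QU there, LQ ⟂ QU, with radius 10.3, so the center L sits 10.3 in from both sides at L = (25.600, -16.500). That places the tangent points at S = (35.900, -16.500) on VS and Q = (25.600, -26.800) on QU. Then |BQ| = |Q − B| = 37.062.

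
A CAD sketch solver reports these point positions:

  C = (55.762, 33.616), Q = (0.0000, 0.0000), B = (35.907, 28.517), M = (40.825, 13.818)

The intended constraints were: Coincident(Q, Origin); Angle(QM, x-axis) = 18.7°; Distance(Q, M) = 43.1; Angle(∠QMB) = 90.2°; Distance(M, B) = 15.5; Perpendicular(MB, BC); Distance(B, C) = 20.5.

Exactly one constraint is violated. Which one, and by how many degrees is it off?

Perpendicular(MB, BC) — off by 4.10°.

Q = (0.00, 0.00) ✓; QM at 18.70° ✓; |QM| = 43.10 ✓; ∠QMB = 90.20° ✓; |MB| = 15.50 ✓; ∠(MB, BC) = 94.10° ✗; |BC| = 20.50 ✓.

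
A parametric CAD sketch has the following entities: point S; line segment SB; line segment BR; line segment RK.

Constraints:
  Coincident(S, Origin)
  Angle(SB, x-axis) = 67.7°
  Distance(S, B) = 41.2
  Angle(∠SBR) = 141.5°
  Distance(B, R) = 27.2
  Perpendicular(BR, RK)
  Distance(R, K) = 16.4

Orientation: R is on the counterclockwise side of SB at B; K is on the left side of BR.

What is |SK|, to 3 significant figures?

60.2

∠SBR = 141.5°, so BR runs at 67.7° + (180° − 141.5°) = 106° from the x-axis; with |BR| = 27.2, R = B + 27.2·(cos 106°, sin 106°) = (8.05, 64.2). BR is perpendicular to RK; with |RK| = 16.4 on the left of BR, K = R + 16.4·(-0.960, -0.279) = (-7.70, 59.7). Then |SK| = |K − S| = 60.2.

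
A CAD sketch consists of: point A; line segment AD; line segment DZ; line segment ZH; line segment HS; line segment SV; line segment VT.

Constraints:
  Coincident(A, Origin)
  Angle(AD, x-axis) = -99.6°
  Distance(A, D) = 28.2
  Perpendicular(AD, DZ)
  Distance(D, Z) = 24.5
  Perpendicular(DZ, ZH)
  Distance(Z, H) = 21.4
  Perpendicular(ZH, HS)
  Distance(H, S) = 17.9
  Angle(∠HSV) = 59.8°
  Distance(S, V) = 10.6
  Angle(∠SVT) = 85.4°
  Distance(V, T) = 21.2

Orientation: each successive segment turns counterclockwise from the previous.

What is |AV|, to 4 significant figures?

19.93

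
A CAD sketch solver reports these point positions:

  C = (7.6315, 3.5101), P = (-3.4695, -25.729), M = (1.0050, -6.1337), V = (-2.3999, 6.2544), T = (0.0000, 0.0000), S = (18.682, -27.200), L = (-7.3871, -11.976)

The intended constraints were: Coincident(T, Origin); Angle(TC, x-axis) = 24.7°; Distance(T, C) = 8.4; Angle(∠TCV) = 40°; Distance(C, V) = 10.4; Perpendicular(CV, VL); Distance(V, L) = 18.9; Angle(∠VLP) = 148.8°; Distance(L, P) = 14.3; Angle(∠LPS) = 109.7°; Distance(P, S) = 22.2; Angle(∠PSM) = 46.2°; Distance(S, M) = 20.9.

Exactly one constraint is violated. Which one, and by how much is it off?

Distance(S, M) = 20.9 — off by 6.60.

T = (0.00, 0.00) ✓; TC at 24.70° ✓; |TC| = 8.400 ✓; ∠TCV = 40.00° ✓; |CV| = 10.40 ✓; ∠(CV, VL) = 90.00° ✓; |VL| = 18.90 ✓; ∠VLP = 148.8° ✓; |LP| = 14.30 ✓; ∠LPS = 109.7° ✓; |PS| = 22.20 ✓; ∠PSM = 46.20° ✓; |SM| = 27.50 ✗.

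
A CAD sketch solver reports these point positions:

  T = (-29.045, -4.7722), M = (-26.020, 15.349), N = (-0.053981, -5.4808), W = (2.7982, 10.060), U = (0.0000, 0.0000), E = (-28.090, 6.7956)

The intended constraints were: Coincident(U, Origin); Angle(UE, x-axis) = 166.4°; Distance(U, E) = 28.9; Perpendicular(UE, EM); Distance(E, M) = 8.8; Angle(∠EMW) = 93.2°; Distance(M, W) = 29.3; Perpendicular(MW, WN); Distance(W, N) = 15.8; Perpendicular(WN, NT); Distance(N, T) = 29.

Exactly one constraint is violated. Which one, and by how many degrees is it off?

Perpendicular(WN, NT) — off by 9.00°.

U = (0.00, 0.00) ✓; UE at 166.4° ✓; |UE| = 28.90 ✓; ∠(UE, EM) = 90.00° ✓; |EM| = 8.800 ✓; ∠EMW = 93.20° ✓; |MW| = 29.30 ✓; ∠(MW, WN) = 90.00° ✓; |WN| = 15.80 ✓; ∠(WN, NT) = 81.00° ✗; |NT| = 29.00 ✓.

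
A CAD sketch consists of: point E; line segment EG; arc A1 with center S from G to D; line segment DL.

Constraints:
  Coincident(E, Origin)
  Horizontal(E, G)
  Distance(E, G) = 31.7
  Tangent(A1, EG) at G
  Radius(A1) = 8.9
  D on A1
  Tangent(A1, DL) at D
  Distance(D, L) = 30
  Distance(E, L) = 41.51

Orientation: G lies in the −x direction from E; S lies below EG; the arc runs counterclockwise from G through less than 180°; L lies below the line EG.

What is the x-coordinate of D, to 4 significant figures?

-38.34

Checks: |EG| = 31.70 ✓; |SD| = 8.900 ✓; ∠(SD, DL) = 90.00° ✓; |DL| = 30.00 ✓; |EL| = 41.51 ✓.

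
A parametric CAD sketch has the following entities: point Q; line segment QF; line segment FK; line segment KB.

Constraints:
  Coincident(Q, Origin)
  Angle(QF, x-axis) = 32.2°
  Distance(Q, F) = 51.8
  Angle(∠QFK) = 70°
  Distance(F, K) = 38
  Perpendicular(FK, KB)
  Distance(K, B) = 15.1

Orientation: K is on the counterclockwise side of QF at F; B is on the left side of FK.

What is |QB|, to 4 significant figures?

39.23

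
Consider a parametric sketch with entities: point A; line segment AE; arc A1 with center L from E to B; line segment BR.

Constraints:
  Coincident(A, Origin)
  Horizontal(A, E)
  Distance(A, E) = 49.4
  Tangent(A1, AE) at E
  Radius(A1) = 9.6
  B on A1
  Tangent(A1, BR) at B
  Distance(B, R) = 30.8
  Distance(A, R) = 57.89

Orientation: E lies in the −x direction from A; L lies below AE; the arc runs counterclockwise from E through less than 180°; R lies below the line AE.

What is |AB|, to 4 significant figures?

59.37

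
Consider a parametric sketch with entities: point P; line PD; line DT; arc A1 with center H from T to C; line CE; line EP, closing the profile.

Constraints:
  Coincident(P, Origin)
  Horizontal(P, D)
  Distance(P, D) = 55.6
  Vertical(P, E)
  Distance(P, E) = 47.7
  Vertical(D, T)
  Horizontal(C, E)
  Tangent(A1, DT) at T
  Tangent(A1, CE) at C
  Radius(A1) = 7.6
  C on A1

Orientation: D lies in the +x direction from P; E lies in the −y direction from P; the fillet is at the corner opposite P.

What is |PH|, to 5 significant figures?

62.546

P is at the origin; P and D share the same y with |PD| = 55.6 and D on the +x side, so D = (55.600, 0.0000). PE is vertical with |PE| = 47.7 and E on the −y side, so E = (0.0000, -47.700). The virtual corner opposite P is at (55.600, -47.700). Tangency of A1 to DT means the radius HT is perpendicular to DT and tangency of A1 to CE means the radius HC is perpendicular to CE, with radius 7.6, so the center H sits 7.6 in from both sides at H = (48.000, -40.100). Then |PH| = |H − P| = 62.546.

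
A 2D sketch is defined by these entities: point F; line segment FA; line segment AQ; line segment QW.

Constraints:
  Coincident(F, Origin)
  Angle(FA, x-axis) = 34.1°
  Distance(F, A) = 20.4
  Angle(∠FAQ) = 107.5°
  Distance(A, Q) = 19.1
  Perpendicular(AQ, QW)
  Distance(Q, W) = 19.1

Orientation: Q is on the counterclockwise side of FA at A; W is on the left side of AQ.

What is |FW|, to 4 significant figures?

25.24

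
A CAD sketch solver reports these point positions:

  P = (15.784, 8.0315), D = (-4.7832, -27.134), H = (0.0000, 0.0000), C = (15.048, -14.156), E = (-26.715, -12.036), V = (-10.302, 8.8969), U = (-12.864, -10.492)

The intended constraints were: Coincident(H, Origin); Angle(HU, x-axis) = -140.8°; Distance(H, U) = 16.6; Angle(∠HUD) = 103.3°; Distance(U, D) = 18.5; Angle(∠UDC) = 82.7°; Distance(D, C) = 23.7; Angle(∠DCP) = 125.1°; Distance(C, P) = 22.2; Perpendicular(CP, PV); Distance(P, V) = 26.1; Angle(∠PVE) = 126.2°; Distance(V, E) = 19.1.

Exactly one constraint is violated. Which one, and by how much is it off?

Distance(V, E) = 19.1 — off by 7.50.

H = (0.00, 0.00) ✓; HU at -140.8° ✓; |HU| = 16.60 ✓; ∠HUD = 103.3° ✓; |UD| = 18.50 ✓; ∠UDC = 82.70° ✓; |DC| = 23.70 ✓; ∠DCP = 125.1° ✓; |CP| = 22.20 ✓; ∠(CP, PV) = 90.00° ✓; |PV| = 26.10 ✓; ∠PVE = 126.2° ✓; |VE| = 26.60 ✗.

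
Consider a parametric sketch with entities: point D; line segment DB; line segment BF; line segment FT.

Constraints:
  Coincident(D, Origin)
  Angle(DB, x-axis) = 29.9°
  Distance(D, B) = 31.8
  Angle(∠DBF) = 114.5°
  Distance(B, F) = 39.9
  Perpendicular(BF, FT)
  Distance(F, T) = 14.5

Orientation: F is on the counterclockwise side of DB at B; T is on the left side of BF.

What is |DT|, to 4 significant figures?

55.02

D is at the origin; DB runs at 29.9° with length 31.8, so B = 31.8·(cos 29.9°, sin 29.9°) = (27.57, 15.85). ∠DBF = 114.5°, so BF runs at 29.9° + (180° − 114.5°) = 95.40° from the x-axis; with |BF| = 39.9, F = B + 39.9·(cos 95.40°, sin 95.40°) = (23.81, 55.57). BF is perpendicular to FT; with |FT| = 14.5 on the left of BF, T = F + 14.5·(-0.9956, -0.09411) = (9.377, 54.21). Then |DT| = |T − D| = 55.02.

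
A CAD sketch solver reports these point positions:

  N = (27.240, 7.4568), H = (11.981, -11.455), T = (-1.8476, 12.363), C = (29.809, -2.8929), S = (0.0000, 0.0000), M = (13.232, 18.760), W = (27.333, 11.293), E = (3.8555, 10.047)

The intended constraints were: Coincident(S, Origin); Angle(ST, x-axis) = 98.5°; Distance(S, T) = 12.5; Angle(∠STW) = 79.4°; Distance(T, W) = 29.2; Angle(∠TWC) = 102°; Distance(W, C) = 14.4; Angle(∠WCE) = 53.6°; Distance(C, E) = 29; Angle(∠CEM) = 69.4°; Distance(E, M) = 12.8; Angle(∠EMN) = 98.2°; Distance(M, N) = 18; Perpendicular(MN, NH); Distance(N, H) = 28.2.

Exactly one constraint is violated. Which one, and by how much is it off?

Distance(N, H) = 28.2 — off by 3.90.

S = (0.00, 0.00) ✓; ST at 98.50° ✓; |ST| = 12.50 ✓; ∠STW = 79.40° ✓; |TW| = 29.20 ✓; ∠TWC = 102.0° ✓; |WC| = 14.40 ✓; ∠WCE = 53.60° ✓; |CE| = 29.00 ✓; ∠CEM = 69.40° ✓; |EM| = 12.80 ✓; ∠EMN = 98.20° ✓; |MN| = 18.00 ✓; ∠(MN, NH) = 90.00° ✓; |NH| = 24.30 ✗.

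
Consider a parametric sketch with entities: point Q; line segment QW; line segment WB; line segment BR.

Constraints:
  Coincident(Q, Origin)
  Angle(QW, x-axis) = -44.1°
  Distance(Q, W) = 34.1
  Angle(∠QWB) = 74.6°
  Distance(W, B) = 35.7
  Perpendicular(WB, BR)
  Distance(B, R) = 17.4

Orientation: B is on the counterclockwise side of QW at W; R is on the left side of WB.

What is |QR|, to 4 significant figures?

30.81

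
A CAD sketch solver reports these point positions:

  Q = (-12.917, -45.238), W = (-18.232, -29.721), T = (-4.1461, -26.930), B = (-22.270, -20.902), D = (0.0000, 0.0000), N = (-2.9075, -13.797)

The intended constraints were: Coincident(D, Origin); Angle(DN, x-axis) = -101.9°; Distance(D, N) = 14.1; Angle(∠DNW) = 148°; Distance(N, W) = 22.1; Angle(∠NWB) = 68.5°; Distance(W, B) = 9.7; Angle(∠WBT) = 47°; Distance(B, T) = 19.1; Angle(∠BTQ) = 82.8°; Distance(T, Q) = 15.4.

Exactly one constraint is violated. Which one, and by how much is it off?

Distance(T, Q) = 15.4 — off by 4.90.

D = (0.00, 0.00) ✓; DN at -101.9° ✓; |DN| = 14.10 ✓; ∠DNW = 148.0° ✓; |NW| = 22.10 ✓; ∠NWB = 68.50° ✓; |WB| = 9.699 ✓; ∠WBT = 47.00° ✓; |BT| = 19.10 ✓; ∠BTQ = 82.80° ✓; |TQ| = 20.30 ✗.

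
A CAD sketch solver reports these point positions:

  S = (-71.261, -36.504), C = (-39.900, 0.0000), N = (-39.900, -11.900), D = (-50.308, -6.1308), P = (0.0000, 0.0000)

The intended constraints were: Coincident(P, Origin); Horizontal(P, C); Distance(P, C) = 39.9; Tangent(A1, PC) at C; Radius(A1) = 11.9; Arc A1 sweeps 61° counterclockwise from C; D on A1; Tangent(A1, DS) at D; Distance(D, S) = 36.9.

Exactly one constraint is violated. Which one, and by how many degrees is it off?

Tangent(A1, DS) at D — off by 5.60°.

P = (0.00, 0.00) ✓; P.y = 0.00, C.y = 0.00 ✓; |PC| = 39.90 ✓; ∠(NC, CP) = 90.00° ✓; |NC| = 11.90 ✓; bearing(N→D) − bearing(N→C) = 61.00° ✓; |ND| = 11.90 ✓; ∠(ND, DS) = 95.60° ✗; |DS| = 36.90 ✓.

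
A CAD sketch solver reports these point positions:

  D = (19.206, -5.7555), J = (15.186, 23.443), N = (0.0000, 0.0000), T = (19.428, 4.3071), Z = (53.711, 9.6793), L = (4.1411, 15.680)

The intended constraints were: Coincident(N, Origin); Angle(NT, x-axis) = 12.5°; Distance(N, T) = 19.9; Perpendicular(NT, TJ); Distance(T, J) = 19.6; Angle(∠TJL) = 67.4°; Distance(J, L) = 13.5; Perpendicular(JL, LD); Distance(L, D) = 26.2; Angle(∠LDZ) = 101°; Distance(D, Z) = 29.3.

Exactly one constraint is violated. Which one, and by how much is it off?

Distance(D, Z) = 29.3 — off by 8.50.

N = (0.00, 0.00) ✓; NT at 12.50° ✓; |NT| = 19.90 ✓; ∠(NT, TJ) = 90.00° ✓; |TJ| = 19.60 ✓; ∠TJL = 67.40° ✓; |JL| = 13.50 ✓; ∠(JL, LD) = 90.00° ✓; |LD| = 26.20 ✓; ∠LDZ = 101.0° ✓; |DZ| = 37.80 ✗.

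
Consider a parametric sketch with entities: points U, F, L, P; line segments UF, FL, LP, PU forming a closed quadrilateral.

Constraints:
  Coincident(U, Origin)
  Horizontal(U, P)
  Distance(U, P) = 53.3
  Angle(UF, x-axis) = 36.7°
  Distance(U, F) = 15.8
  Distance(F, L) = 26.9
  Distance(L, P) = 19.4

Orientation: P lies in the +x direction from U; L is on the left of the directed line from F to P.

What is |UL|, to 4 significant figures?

41.50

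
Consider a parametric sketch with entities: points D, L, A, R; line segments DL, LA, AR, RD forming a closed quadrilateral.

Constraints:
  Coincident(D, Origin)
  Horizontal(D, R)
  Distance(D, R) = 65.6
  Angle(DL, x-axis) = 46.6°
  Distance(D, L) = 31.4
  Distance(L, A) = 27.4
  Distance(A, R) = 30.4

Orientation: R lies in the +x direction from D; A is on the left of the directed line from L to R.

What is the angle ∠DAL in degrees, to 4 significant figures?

22.09°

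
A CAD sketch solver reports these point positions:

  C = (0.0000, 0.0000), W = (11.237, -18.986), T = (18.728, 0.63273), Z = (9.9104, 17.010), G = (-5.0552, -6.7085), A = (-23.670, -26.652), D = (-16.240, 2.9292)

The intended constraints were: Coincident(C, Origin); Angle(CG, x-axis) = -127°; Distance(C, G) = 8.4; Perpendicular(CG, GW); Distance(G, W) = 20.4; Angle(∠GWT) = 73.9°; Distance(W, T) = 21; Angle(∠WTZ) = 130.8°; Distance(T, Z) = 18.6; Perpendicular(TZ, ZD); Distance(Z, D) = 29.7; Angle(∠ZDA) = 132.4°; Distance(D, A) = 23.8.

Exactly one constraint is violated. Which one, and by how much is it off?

Distance(D, A) = 23.8 — off by 6.70.

C = (0.00, 0.00) ✓; CG at -127.0° ✓; |CG| = 8.400 ✓; ∠(CG, GW) = 90.00° ✓; |GW| = 20.40 ✓; ∠GWT = 73.90° ✓; |WT| = 21.00 ✓; ∠WTZ = 130.8° ✓; |TZ| = 18.60 ✓; ∠(TZ, ZD) = 90.00° ✓; |ZD| = 29.70 ✓; ∠ZDA = 132.4° ✓; |DA| = 30.50 ✗.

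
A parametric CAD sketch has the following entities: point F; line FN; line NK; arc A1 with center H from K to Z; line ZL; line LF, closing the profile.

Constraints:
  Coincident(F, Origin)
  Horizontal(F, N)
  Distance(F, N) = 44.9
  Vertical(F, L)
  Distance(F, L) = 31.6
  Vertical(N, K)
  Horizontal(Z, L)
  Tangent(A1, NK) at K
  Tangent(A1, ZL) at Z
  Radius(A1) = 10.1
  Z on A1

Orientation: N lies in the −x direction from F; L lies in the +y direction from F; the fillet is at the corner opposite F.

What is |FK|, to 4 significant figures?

49.78

The virtual corner opposite F is at (-44.90, 31.60). Since A1 is tangent to NK there, HK ⟂ NK and tangency of A1 to ZL means the radius HZ is perpendicular to ZL, with radius 10.1, so the center H sits 10.1 in from both sides at H = (-34.80, 21.50). That places the tangent points at K = (-44.90, 21.50) on NK and Z = (-34.80, 31.60) on ZL. Then |FK| = |K − F| = 49.78.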